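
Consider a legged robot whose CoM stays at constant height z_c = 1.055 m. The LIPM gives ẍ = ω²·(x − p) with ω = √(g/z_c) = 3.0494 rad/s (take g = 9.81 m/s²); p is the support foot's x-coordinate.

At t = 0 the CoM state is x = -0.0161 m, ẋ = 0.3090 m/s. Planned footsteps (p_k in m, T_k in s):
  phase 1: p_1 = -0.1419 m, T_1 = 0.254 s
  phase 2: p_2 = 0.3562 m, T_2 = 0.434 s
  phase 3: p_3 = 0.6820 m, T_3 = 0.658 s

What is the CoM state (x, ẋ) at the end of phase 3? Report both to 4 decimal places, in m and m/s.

phase 1: p=-0.1419, T=0.254, ωT=0.774548, cosh=1.315261, sinh=0.854349; start (x,ẋ)=(-0.016100, 0.309000) → end (x,ẋ)=(0.110132, 0.734156)
phase 2: p=0.3562, T=0.434, ωT=1.323440, cosh=2.011269, sinh=1.745051; start (x,ẋ)=(0.110132, 0.734156) → end (x,ẋ)=(0.281420, 0.167172)
phase 3: p=0.6820, T=0.658, ωT=2.006505, cosh=3.785869, sinh=3.651411; start (x,ẋ)=(0.281420, 0.167172) → end (x,ẋ)=(-0.634368, -3.827411)

x = -0.6344, ẋ = -3.8274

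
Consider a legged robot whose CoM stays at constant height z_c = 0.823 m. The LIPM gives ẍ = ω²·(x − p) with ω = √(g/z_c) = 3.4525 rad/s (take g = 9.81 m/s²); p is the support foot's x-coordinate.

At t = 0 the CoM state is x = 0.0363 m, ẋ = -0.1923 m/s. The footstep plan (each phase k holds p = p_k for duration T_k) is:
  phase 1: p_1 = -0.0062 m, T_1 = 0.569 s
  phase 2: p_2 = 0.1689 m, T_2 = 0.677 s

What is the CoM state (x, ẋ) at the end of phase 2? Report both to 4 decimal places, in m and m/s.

x = -1.2326, ẋ = -4.7849

phase 1: p=-0.0062, T=0.569, ωT=1.964472, cosh=3.635690, sinh=3.495460; start (x,ẋ)=(0.036300, -0.192300) → end (x,ẋ)=(-0.046376, -0.186250)
phase 2: p=0.1689, T=0.677, ωT=2.337343, cosh=5.225135, sinh=5.128551; start (x,ẋ)=(-0.046376, -0.186250) → end (x,ẋ)=(-1.232613, -4.784927)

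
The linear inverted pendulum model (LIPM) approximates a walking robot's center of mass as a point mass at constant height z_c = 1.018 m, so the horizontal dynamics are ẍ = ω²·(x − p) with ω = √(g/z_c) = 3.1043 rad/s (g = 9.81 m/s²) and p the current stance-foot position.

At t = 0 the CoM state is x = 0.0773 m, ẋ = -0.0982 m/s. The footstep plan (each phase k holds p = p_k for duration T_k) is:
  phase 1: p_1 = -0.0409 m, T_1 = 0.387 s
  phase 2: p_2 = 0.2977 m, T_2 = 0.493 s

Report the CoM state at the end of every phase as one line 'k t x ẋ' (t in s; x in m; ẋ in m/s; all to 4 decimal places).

1 0.3870 0.1255 0.3768
2 0.8800 0.1486 -0.2657

phase 1: p=-0.0409, T=0.387, ωT=1.201364, cosh=1.812716, sinh=1.511933; start (x,ẋ)=(0.077300, -0.098200) → end (x,ẋ)=(0.125535, 0.376762)
phase 2: p=0.2977, T=0.493, ωT=1.530420, cosh=2.418281, sinh=2.201836; start (x,ẋ)=(0.125535, 0.376762) → end (x,ẋ)=(0.148589, -0.265657)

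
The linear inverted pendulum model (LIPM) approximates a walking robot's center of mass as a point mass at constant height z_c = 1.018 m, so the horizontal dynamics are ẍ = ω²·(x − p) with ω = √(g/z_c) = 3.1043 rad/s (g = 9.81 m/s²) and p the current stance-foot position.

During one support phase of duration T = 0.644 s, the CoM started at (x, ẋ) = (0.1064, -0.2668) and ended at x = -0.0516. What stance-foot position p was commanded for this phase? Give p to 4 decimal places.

ωT = 3.1043·0.644 = 1.999169; cosh(ωT) = 3.759184, sinh(ωT) = 3.623736
x(T) = p + (x₀−p)·cosh(ωT) + (ẋ₀/ω)·sinh(ωT) ⇒ p·(1 − cosh) = x(T) − x₀·cosh − (ẋ₀/ω)·sinh
numerator   = -0.0516 − (0.1064)·3.759184 − (-0.2668/3.1043)·3.623736 = -0.140134
denominator = 1 − 3.759184 = -2.759184
p = -0.140134 / -2.759184 = 0.0508

p = 0.0508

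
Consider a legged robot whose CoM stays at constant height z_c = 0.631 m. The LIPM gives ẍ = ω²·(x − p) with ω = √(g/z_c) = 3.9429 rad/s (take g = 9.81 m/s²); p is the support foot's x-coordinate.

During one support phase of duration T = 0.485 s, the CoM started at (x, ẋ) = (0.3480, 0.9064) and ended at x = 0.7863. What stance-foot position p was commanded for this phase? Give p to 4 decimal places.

p = 0.4793

ωT = 3.9429·0.485 = 1.912306; cosh(ωT) = 3.458211, sinh(ωT) = 3.310472
x(T) = p + (x₀−p)·cosh(ωT) + (ẋ₀/ω)·sinh(ωT) ⇒ p·(1 − cosh) = x(T) − x₀·cosh − (ẋ₀/ω)·sinh
numerator   = 0.7863 − (0.3480)·3.458211 − (0.9064/3.9429)·3.310472 = -1.178174
denominator = 1 − 3.458211 = -2.458211
p = -1.178174 / -2.458211 = 0.4793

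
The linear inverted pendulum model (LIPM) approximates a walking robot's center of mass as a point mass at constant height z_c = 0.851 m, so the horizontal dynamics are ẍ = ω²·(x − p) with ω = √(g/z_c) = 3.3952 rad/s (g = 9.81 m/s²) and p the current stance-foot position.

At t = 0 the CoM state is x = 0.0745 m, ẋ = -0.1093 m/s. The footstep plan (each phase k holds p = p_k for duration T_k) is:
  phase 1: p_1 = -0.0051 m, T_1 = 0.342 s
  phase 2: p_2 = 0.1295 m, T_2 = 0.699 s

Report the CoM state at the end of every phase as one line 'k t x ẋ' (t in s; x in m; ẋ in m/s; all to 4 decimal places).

1 0.3420 0.0881 0.1976
2 1.0410 0.2150 0.3219

phase 1: p=-0.0051, T=0.342, ωT=1.161158, cosh=1.753377, sinh=1.440254; start (x,ẋ)=(0.074500, -0.109300) → end (x,ẋ)=(0.088103, 0.197596)
phase 2: p=0.1295, T=0.699, ωT=2.373245, cosh=5.412669, sinh=5.319491; start (x,ẋ)=(0.088103, 0.197596) → end (x,ẋ)=(0.215021, 0.321868)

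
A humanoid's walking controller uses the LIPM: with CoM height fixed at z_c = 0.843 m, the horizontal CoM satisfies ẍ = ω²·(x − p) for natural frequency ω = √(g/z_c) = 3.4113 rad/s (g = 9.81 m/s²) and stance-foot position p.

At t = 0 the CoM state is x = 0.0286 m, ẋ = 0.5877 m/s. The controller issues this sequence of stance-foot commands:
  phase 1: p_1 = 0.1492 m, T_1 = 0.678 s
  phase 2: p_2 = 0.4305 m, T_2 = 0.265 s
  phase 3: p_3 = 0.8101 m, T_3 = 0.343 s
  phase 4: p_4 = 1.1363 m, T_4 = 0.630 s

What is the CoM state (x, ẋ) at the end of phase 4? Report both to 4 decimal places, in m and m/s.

phase 1: p=0.1492, T=0.678, ωT=2.312861, cosh=5.101135, sinh=5.002158; start (x,ẋ)=(0.028600, 0.587700) → end (x,ẋ)=(0.395777, 0.940036)
phase 2: p=0.4305, T=0.265, ωT=0.903995, cosh=1.437198, sinh=1.032249; start (x,ẋ)=(0.395777, 0.940036) → end (x,ẋ)=(0.665048, 1.228746)
phase 3: p=0.8101, T=0.343, ωT=1.170076, cosh=1.766290, sinh=1.455947; start (x,ẋ)=(0.665048, 1.228746) → end (x,ẋ)=(1.078326, 1.449894)
phase 4: p=1.1363, T=0.630, ωT=2.149119, cosh=4.346943, sinh=4.230356; start (x,ẋ)=(1.078326, 1.449894) → end (x,ẋ)=(2.682303, 5.465977)

x = 2.6823, ẋ = 5.4660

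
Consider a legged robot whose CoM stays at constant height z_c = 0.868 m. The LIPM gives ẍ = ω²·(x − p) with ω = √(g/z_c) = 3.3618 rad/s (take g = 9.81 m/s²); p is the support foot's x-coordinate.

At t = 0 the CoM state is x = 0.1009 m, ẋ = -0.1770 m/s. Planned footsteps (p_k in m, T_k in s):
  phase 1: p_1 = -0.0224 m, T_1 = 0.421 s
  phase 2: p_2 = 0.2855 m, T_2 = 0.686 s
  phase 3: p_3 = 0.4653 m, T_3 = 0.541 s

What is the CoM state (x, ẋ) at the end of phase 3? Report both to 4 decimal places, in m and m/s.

x = -0.6308, ẋ = -3.5723

phase 1: p=-0.0224, T=0.421, ωT=1.415318, cosh=2.180322, sinh=1.937473; start (x,ẋ)=(0.100900, -0.177000) → end (x,ẋ)=(0.144425, 0.417185)
phase 2: p=0.2855, T=0.686, ωT=2.306195, cosh=5.067901, sinh=4.968261; start (x,ẋ)=(0.144425, 0.417185) → end (x,ẋ)=(0.187086, -0.242025)
phase 3: p=0.4653, T=0.541, ωT=1.818734, cosh=3.163140, sinh=3.000909; start (x,ẋ)=(0.187086, -0.242025) → end (x,ẋ)=(-0.630774, -3.572311)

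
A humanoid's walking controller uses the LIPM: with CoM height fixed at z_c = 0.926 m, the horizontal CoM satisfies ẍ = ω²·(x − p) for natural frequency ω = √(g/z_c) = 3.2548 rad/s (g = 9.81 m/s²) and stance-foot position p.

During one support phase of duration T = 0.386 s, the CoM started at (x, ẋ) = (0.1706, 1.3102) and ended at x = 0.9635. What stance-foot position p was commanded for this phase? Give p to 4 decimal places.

p = 0.0112

ωT = 3.2548·0.386 = 1.256353; cosh(ωT) = 1.898639, sinh(ωT) = 1.613948
x(T) = p + (x₀−p)·cosh(ωT) + (ẋ₀/ω)·sinh(ωT) ⇒ p·(1 − cosh) = x(T) − x₀·cosh − (ẋ₀/ω)·sinh
numerator   = 0.9635 − (0.1706)·1.898639 − (1.3102/3.2548)·1.613948 = -0.010093
denominator = 1 − 1.898639 = -0.898639
p = -0.010093 / -0.898639 = 0.0112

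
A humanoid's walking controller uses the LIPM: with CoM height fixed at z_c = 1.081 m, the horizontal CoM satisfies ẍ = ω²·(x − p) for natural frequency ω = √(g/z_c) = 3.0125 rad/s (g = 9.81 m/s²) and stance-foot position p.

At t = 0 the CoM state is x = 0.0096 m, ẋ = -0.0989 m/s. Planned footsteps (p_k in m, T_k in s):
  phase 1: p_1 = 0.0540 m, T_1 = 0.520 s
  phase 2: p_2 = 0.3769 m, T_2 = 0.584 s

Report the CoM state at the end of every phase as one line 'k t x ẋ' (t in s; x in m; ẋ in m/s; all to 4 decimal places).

phase 1: p=0.0540, T=0.520, ωT=1.566500, cosh=2.499314, sinh=2.290540; start (x,ẋ)=(0.009600, -0.098900) → end (x,ẋ)=(-0.132168, -0.553553)
phase 2: p=0.3769, T=0.584, ωT=1.759300, cosh=2.990268, sinh=2.818102; start (x,ẋ)=(-0.132168, -0.553553) → end (x,ẋ)=(-1.663181, -5.977020)

1 0.5200 -0.1322 -0.5536
2 1.1040 -1.6632 -5.9770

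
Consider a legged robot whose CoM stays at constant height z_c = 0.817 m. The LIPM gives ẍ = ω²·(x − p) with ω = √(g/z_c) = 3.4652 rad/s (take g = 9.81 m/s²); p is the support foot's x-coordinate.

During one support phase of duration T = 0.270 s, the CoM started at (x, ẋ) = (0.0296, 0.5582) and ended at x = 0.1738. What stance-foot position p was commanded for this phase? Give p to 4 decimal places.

ωT = 3.4652·0.270 = 0.935604; cosh(ωT) = 1.470551, sinh(ωT) = 1.078202
x(T) = p + (x₀−p)·cosh(ωT) + (ẋ₀/ω)·sinh(ωT) ⇒ p·(1 − cosh) = x(T) − x₀·cosh − (ẋ₀/ω)·sinh
numerator   = 0.1738 − (0.0296)·1.470551 − (0.5582/3.4652)·1.078202 = -0.043413
denominator = 1 − 1.470551 = -0.470551
p = -0.043413 / -0.470551 = 0.0923

p = 0.0923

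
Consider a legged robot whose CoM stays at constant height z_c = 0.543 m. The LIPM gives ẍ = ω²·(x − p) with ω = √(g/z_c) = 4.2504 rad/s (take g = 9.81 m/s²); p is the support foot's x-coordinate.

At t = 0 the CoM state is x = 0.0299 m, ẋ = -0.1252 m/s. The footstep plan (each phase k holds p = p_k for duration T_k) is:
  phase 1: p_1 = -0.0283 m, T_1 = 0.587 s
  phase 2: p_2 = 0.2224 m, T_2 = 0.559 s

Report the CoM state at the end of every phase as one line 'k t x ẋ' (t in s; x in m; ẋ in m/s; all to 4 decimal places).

1 0.5870 0.1495 0.7251
2 1.1460 0.7369 2.2830

phase 1: p=-0.0283, T=0.587, ωT=2.494985, cosh=6.102023, sinh=6.019526; start (x,ẋ)=(0.029900, -0.125200) → end (x,ẋ)=(0.149526, 0.725096)
phase 2: p=0.2224, T=0.559, ωT=2.375974, cosh=5.427205, sinh=5.334281; start (x,ẋ)=(0.149526, 0.725096) → end (x,ẋ)=(0.736901, 2.282995)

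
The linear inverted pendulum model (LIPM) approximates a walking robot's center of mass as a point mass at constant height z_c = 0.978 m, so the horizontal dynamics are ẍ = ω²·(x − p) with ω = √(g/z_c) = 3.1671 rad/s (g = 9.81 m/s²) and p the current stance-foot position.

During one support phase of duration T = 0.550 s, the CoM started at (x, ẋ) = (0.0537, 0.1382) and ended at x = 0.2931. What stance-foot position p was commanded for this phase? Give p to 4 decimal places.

ωT = 3.1671·0.550 = 1.741905; cosh(ωT) = 2.941697, sinh(ωT) = 2.766510
x(T) = p + (x₀−p)·cosh(ωT) + (ẋ₀/ω)·sinh(ωT) ⇒ p·(1 − cosh) = x(T) − x₀·cosh − (ẋ₀/ω)·sinh
numerator   = 0.2931 − (0.0537)·2.941697 − (0.1382/3.1671)·2.766510 = 0.014411
denominator = 1 − 2.941697 = -1.941697
p = 0.014411 / -1.941697 = -0.0074

p = -0.0074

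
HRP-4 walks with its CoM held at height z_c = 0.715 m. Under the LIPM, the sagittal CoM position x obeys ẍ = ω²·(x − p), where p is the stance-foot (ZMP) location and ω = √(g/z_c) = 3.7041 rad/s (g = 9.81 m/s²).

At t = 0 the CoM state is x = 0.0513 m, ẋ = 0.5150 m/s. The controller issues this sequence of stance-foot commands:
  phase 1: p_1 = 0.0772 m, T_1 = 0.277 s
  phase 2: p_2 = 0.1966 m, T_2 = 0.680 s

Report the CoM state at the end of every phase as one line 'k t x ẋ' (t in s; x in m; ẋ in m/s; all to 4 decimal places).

1 0.2770 0.2055 0.6941
2 0.9570 1.4075 4.5384

phase 1: p=0.0772, T=0.277, ωT=1.026036, cosh=1.574204, sinh=1.215779; start (x,ẋ)=(0.051300, 0.515000) → end (x,ẋ)=(0.205464, 0.694078)
phase 2: p=0.1966, T=0.680, ωT=2.518788, cosh=6.247050, sinh=6.166493; start (x,ẋ)=(0.205464, 0.694078) → end (x,ẋ)=(1.407458, 4.538408)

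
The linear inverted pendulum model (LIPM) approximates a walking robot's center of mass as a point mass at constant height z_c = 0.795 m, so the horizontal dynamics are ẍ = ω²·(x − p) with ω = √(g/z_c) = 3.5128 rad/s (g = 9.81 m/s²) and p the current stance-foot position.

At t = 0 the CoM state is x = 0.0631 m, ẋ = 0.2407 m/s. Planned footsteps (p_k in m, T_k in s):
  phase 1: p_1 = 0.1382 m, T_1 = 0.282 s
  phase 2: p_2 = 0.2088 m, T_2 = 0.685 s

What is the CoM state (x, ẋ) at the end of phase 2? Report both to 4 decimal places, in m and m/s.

x = -0.2866, ẋ = -1.7010

phase 1: p=0.1382, T=0.282, ωT=0.990610, cosh=1.532113, sinh=1.160763; start (x,ẋ)=(0.063100, 0.240700) → end (x,ẋ)=(0.102675, 0.062557)
phase 2: p=0.2088, T=0.685, ωT=2.406268, cosh=5.591319, sinh=5.501168; start (x,ẋ)=(0.102675, 0.062557) → end (x,ẋ)=(-0.286613, -1.701040)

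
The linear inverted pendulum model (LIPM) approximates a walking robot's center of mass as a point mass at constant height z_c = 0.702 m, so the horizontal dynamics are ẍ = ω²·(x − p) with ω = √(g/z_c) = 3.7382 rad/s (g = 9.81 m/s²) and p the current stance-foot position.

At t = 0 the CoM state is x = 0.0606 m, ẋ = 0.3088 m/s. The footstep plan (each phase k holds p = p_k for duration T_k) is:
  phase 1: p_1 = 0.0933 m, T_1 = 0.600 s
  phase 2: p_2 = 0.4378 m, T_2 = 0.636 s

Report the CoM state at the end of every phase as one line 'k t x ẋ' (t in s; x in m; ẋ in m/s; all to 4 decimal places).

1 0.6000 0.3223 0.9017
2 1.2360 1.0984 2.5933

phase 1: p=0.0933, T=0.600, ωT=2.242920, cosh=4.763474, sinh=4.657326; start (x,ẋ)=(0.060600, 0.308800) → end (x,ẋ)=(0.322260, 0.901653)
phase 2: p=0.4378, T=0.636, ωT=2.377495, cosh=5.435328, sinh=5.342545; start (x,ẋ)=(0.322260, 0.901653) → end (x,ẋ)=(1.098425, 2.593279)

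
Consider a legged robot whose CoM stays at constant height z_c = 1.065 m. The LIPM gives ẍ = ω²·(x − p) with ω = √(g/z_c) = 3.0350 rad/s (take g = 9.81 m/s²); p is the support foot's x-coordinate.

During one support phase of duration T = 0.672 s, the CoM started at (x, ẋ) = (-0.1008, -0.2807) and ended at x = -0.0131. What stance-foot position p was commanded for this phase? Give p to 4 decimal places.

ωT = 3.0350·0.672 = 2.039520; cosh(ωT) = 3.908505, sinh(ωT) = 3.778414
x(T) = p + (x₀−p)·cosh(ωT) + (ẋ₀/ω)·sinh(ωT) ⇒ p·(1 − cosh) = x(T) − x₀·cosh − (ẋ₀/ω)·sinh
numerator   = -0.0131 − (-0.1008)·3.908505 − (-0.2807/3.0350)·3.778414 = 0.730334
denominator = 1 − 3.908505 = -2.908505
p = 0.730334 / -2.908505 = -0.2511

p = -0.2511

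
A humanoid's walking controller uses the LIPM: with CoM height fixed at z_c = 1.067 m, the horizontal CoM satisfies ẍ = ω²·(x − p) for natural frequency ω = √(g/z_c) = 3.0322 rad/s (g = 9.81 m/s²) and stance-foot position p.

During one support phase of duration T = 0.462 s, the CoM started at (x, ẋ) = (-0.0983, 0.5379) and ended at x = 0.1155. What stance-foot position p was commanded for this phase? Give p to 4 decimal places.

p = 0.0096

ωT = 3.0322·0.462 = 1.400876; cosh(ωT) = 2.152568, sinh(ωT) = 1.906187
x(T) = p + (x₀−p)·cosh(ωT) + (ẋ₀/ω)·sinh(ωT) ⇒ p·(1 − cosh) = x(T) − x₀·cosh − (ẋ₀/ω)·sinh
numerator   = 0.1155 − (-0.0983)·2.152568 − (0.5379/3.0322)·1.906187 = -0.011052
denominator = 1 − 2.152568 = -1.152568
p = -0.011052 / -1.152568 = 0.0096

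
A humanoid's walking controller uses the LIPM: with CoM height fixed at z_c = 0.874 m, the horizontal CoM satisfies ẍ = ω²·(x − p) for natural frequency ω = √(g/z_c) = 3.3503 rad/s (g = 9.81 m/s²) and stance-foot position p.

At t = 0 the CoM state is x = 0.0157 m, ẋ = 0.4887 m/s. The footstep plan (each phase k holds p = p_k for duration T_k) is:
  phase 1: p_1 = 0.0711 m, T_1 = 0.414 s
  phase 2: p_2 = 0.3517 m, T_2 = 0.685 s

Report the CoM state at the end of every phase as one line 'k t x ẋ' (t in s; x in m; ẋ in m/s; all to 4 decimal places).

phase 1: p=0.0711, T=0.414, ωT=1.387024, cosh=2.126369, sinh=1.876551; start (x,ẋ)=(0.015700, 0.488700) → end (x,ẋ)=(0.227027, 0.690856)
phase 2: p=0.3517, T=0.685, ωT=2.294955, cosh=5.012380, sinh=4.911614; start (x,ẋ)=(0.227027, 0.690856) → end (x,ẋ)=(0.739602, 1.411293)

1 0.4140 0.2270 0.6909
2 1.0990 0.7396 1.4113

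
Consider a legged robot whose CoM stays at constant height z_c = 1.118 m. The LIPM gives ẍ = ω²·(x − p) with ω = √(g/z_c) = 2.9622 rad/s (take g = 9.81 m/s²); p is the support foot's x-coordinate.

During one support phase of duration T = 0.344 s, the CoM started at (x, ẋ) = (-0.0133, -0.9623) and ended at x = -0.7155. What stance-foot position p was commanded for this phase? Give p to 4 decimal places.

p = 0.5362

ωT = 2.9622·0.344 = 1.018997; cosh(ωT) = 1.565685, sinh(ωT) = 1.204729
x(T) = p + (x₀−p)·cosh(ωT) + (ẋ₀/ω)·sinh(ωT) ⇒ p·(1 − cosh) = x(T) − x₀·cosh − (ẋ₀/ω)·sinh
numerator   = -0.7155 − (-0.0133)·1.565685 − (-0.9623/2.9622)·1.204729 = -0.303308
denominator = 1 − 1.565685 = -0.565685
p = -0.303308 / -0.565685 = 0.5362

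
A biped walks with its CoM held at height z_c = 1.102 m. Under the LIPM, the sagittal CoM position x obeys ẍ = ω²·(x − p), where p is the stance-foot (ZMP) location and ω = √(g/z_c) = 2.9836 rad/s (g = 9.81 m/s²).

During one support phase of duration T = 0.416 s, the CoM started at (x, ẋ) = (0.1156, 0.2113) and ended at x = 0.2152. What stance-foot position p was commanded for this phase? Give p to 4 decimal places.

ωT = 2.9836·0.416 = 1.241178; cosh(ωT) = 1.874364, sinh(ωT) = 1.585321
x(T) = p + (x₀−p)·cosh(ωT) + (ẋ₀/ω)·sinh(ωT) ⇒ p·(1 − cosh) = x(T) − x₀·cosh − (ẋ₀/ω)·sinh
numerator   = 0.2152 − (0.1156)·1.874364 − (0.2113/2.9836)·1.585321 = -0.113750
denominator = 1 − 1.874364 = -0.874364
p = -0.113750 / -0.874364 = 0.1301

p = 0.1301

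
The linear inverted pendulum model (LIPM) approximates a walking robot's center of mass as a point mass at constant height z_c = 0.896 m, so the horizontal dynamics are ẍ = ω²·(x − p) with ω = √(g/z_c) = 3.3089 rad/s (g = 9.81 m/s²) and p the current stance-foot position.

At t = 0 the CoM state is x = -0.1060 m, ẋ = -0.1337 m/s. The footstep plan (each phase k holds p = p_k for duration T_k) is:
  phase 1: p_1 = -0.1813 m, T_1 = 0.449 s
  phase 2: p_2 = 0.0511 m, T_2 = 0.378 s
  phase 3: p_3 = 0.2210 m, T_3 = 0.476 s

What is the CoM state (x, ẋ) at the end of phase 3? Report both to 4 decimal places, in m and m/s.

x = -0.8732, ẋ = -3.4638

phase 1: p=-0.1813, T=0.449, ωT=1.485696, cosh=2.322192, sinh=2.095848; start (x,ẋ)=(-0.106000, -0.133700) → end (x,ẋ)=(-0.091124, 0.211725)
phase 2: p=0.0511, T=0.378, ωT=1.250764, cosh=1.889649, sinh=1.603363; start (x,ẋ)=(-0.091124, 0.211725) → end (x,ẋ)=(-0.115060, -0.354466)
phase 3: p=0.2210, T=0.476, ωT=1.575036, cosh=2.518959, sinh=2.311959; start (x,ẋ)=(-0.115060, -0.354466) → end (x,ẋ)=(-0.873190, -3.463759)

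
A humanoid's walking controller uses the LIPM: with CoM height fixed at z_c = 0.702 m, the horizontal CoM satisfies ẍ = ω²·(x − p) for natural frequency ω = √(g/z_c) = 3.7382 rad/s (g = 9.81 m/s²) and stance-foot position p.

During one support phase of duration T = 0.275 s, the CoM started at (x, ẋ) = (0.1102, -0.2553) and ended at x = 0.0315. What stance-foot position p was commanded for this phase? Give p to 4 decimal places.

ωT = 3.7382·0.275 = 1.028005; cosh(ωT) = 1.576602, sinh(ωT) = 1.218882
x(T) = p + (x₀−p)·cosh(ωT) + (ẋ₀/ω)·sinh(ωT) ⇒ p·(1 − cosh) = x(T) − x₀·cosh − (ẋ₀/ω)·sinh
numerator   = 0.0315 − (0.1102)·1.576602 − (-0.2553/3.7382)·1.218882 = -0.058998
denominator = 1 − 1.576602 = -0.576602
p = -0.058998 / -0.576602 = 0.1023

p = 0.1023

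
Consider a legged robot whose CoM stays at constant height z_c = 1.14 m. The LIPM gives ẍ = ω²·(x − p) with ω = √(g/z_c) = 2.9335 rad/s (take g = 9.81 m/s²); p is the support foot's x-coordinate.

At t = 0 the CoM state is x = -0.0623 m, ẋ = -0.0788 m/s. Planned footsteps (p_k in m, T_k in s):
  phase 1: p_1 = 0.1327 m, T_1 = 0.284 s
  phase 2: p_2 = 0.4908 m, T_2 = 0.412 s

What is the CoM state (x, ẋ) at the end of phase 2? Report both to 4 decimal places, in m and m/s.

x = -1.0278, ẋ = -4.0770

phase 1: p=0.1327, T=0.284, ωT=0.833114, cosh=1.367582, sinh=0.932889; start (x,ẋ)=(-0.062300, -0.078800) → end (x,ẋ)=(-0.159038, -0.641408)
phase 2: p=0.4908, T=0.412, ωT=1.208602, cosh=1.823707, sinh=1.525093; start (x,ẋ)=(-0.159038, -0.641408) → end (x,ẋ)=(-1.027775, -4.077024)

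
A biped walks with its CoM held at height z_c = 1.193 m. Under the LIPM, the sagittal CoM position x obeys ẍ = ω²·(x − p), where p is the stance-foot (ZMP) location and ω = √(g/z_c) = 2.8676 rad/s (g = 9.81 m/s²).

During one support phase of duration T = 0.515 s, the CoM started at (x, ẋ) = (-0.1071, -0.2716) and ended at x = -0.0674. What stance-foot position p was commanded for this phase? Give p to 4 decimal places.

p = -0.2883

ωT = 2.8676·0.515 = 1.476814; cosh(ωT) = 2.303668, sinh(ωT) = 2.075304
x(T) = p + (x₀−p)·cosh(ωT) + (ẋ₀/ω)·sinh(ωT) ⇒ p·(1 − cosh) = x(T) − x₀·cosh − (ẋ₀/ω)·sinh
numerator   = -0.0674 − (-0.1071)·2.303668 − (-0.2716/2.8676)·2.075304 = 0.375882
denominator = 1 − 2.303668 = -1.303668
p = 0.375882 / -1.303668 = -0.2883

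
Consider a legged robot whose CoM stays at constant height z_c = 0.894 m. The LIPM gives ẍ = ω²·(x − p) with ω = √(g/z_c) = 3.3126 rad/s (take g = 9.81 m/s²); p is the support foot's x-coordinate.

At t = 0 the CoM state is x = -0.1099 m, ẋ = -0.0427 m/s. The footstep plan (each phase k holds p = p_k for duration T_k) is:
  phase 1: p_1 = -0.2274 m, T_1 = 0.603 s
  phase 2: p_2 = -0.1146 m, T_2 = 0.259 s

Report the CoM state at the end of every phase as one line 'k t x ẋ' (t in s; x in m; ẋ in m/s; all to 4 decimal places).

phase 1: p=-0.2274, T=0.603, ωT=1.997498, cosh=3.753132, sinh=3.617458; start (x,ẋ)=(-0.109900, -0.042700) → end (x,ẋ)=(0.166963, 1.247766)
phase 2: p=-0.1146, T=0.259, ωT=0.857963, cosh=1.391189, sinh=0.967164; start (x,ẋ)=(0.166963, 1.247766) → end (x,ẋ)=(0.641412, 2.637959)

1 0.6030 0.1670 1.2478
2 0.8620 0.6414 2.6380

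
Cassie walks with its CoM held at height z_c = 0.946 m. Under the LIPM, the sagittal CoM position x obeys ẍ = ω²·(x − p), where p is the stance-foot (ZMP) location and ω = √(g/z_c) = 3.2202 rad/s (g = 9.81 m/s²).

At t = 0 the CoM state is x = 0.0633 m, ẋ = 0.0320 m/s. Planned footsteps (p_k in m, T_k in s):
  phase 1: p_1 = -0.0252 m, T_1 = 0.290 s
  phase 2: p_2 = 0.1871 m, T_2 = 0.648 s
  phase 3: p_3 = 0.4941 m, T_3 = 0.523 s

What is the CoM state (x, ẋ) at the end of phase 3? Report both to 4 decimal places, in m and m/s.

x = 0.4648, ẋ = 0.1024

phase 1: p=-0.0252, T=0.290, ωT=0.933858, cosh=1.468670, sinh=1.075636; start (x,ẋ)=(0.063300, 0.032000) → end (x,ẋ)=(0.115466, 0.353540)
phase 2: p=0.1871, T=0.648, ωT=2.086690, cosh=4.091146, sinh=3.967049; start (x,ẋ)=(0.115466, 0.353540) → end (x,ẋ)=(0.329571, 0.531286)
phase 3: p=0.4941, T=0.523, ωT=1.684165, cosh=2.786774, sinh=2.601174; start (x,ẋ)=(0.329571, 0.531286) → end (x,ẋ)=(0.464752, 0.102433)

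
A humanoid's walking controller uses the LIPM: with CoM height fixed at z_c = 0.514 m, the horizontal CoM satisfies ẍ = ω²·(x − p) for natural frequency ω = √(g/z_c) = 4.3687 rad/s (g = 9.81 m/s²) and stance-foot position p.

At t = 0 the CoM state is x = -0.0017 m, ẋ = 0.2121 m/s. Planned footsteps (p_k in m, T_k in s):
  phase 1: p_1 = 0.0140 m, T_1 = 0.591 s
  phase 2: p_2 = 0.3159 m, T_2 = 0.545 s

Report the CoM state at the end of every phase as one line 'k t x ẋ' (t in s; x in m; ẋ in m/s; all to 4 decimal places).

phase 1: p=0.0140, T=0.591, ωT=2.581902, cosh=6.648945, sinh=6.573314; start (x,ẋ)=(-0.001700, 0.212100) → end (x,ẋ)=(0.228745, 0.959387)
phase 2: p=0.3159, T=0.545, ωT=2.380942, cosh=5.453772, sinh=5.361308; start (x,ẋ)=(0.228745, 0.959387) → end (x,ẋ)=(1.017947, 3.190946)

1 0.5910 0.2287 0.9594
2 1.1360 1.0179 3.1909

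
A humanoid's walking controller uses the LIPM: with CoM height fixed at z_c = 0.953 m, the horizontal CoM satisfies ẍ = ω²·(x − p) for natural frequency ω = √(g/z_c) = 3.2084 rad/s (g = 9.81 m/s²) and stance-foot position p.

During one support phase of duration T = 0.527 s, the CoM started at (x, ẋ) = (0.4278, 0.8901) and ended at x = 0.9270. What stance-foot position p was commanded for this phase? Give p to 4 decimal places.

p = 0.5540

ωT = 3.2084·0.527 = 1.690827; cosh(ωT) = 2.804165, sinh(ωT) = 2.619798
x(T) = p + (x₀−p)·cosh(ωT) + (ẋ₀/ω)·sinh(ωT) ⇒ p·(1 − cosh) = x(T) − x₀·cosh − (ẋ₀/ω)·sinh
numerator   = 0.9270 − (0.4278)·2.804165 − (0.8901/3.2084)·2.619798 = -0.999427
denominator = 1 − 2.804165 = -1.804165
p = -0.999427 / -1.804165 = 0.5540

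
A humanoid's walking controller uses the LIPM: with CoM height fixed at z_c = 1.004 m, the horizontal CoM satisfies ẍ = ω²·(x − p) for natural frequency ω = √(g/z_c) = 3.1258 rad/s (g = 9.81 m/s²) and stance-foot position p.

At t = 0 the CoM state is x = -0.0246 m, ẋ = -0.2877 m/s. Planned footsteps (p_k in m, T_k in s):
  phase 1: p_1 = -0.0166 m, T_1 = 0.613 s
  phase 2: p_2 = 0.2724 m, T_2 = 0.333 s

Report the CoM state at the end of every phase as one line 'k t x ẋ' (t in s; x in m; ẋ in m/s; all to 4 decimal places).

1 0.6130 -0.3503 -1.0817
2 0.9460 -1.1480 -4.1346

phase 1: p=-0.0166, T=0.613, ωT=1.916115, cosh=3.470845, sinh=3.323668; start (x,ẋ)=(-0.024600, -0.287700) → end (x,ẋ)=(-0.350279, -1.081675)
phase 2: p=0.2724, T=0.333, ωT=1.040891, cosh=1.592440, sinh=1.239300; start (x,ẋ)=(-0.350279, -1.081675) → end (x,ẋ)=(-1.148035, -4.134638)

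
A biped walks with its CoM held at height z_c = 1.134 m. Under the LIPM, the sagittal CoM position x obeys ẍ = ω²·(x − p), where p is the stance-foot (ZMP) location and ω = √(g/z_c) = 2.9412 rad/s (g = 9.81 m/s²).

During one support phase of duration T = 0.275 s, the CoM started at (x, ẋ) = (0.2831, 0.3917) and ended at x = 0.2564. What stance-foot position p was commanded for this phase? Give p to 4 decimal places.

ωT = 2.9412·0.275 = 0.808830; cosh(ωT) = 1.345329, sinh(ωT) = 0.899950
x(T) = p + (x₀−p)·cosh(ωT) + (ẋ₀/ω)·sinh(ωT) ⇒ p·(1 − cosh) = x(T) − x₀·cosh − (ẋ₀/ω)·sinh
numerator   = 0.2564 − (0.2831)·1.345329 − (0.3917/2.9412)·0.899950 = -0.244315
denominator = 1 − 1.345329 = -0.345329
p = -0.244315 / -0.345329 = 0.7075

p = 0.7075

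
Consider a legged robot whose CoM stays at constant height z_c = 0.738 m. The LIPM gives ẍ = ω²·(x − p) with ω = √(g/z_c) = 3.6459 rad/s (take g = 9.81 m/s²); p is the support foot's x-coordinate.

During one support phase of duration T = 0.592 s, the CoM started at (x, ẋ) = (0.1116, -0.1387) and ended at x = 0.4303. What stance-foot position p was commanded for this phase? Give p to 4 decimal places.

p = -0.0305

ωT = 3.6459·0.592 = 2.158373; cosh(ωT) = 4.386276, sinh(ωT) = 4.270763
x(T) = p + (x₀−p)·cosh(ωT) + (ẋ₀/ω)·sinh(ωT) ⇒ p·(1 − cosh) = x(T) − x₀·cosh − (ẋ₀/ω)·sinh
numerator   = 0.4303 − (0.1116)·4.386276 − (-0.1387/3.6459)·4.270763 = 0.103263
denominator = 1 − 4.386276 = -3.386276
p = 0.103263 / -3.386276 = -0.0305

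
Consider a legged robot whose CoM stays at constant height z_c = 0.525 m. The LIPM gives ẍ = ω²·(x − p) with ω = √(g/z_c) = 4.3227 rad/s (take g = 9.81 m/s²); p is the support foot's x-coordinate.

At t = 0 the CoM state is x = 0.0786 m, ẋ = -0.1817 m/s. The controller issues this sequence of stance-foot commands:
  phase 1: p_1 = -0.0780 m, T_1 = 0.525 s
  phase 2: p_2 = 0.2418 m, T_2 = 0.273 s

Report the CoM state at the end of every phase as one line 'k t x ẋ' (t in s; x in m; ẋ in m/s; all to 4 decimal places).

phase 1: p=-0.0780, T=0.525, ωT=2.269418, cosh=4.888568, sinh=4.785196; start (x,ẋ)=(0.078600, -0.181700) → end (x,ẋ)=(0.486409, 2.351013)
phase 2: p=0.2418, T=0.273, ωT=1.180097, cosh=1.780970, sinh=1.473721; start (x,ẋ)=(0.486409, 2.351013) → end (x,ẋ)=(1.478963, 5.745354)

1 0.5250 0.4864 2.3510
2 0.7980 1.4790 5.7454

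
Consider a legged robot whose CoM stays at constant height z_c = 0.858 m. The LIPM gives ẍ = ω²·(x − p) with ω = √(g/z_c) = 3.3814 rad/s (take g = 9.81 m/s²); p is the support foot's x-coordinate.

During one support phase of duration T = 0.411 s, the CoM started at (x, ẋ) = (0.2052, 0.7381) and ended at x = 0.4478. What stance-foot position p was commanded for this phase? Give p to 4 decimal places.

p = 0.3539

ωT = 3.3814·0.411 = 1.389755; cosh(ωT) = 2.131502, sinh(ωT) = 1.882366
x(T) = p + (x₀−p)·cosh(ωT) + (ẋ₀/ω)·sinh(ωT) ⇒ p·(1 − cosh) = x(T) − x₀·cosh − (ẋ₀/ω)·sinh
numerator   = 0.4478 − (0.2052)·2.131502 − (0.7381/3.3814)·1.882366 = -0.400472
denominator = 1 − 2.131502 = -1.131502
p = -0.400472 / -1.131502 = 0.3539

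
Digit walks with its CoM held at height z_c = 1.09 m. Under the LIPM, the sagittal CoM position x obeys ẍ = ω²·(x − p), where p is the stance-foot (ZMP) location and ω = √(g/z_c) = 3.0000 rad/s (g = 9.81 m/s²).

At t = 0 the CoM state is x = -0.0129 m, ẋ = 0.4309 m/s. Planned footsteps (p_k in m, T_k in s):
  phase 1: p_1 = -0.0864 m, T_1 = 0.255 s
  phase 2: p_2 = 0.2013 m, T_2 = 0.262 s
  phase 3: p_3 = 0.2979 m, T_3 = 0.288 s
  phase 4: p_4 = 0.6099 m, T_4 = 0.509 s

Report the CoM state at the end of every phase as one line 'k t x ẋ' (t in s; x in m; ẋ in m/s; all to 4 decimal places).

phase 1: p=-0.0864, T=0.255, ωT=0.765000, cosh=1.307164, sinh=0.841830; start (x,ẋ)=(-0.012900, 0.430900) → end (x,ẋ)=(0.130591, 0.748881)
phase 2: p=0.2013, T=0.262, ωT=0.786000, cosh=1.325132, sinh=0.869468; start (x,ẋ)=(0.130591, 0.748881) → end (x,ẋ)=(0.324644, 0.807929)
phase 3: p=0.2979, T=0.288, ωT=0.864000, cosh=1.397053, sinh=0.975580; start (x,ẋ)=(0.324644, 0.807929) → end (x,ẋ)=(0.597997, 1.206994)
phase 4: p=0.6099, T=0.509, ωT=1.527000, cosh=2.410765, sinh=2.193578; start (x,ẋ)=(0.597997, 1.206994) → end (x,ẋ)=(1.463749, 2.831444)

1 0.2550 0.1306 0.7489
2 0.5170 0.3246 0.8079
3 0.8050 0.5980 1.2070
4 1.3140 1.4637 2.8314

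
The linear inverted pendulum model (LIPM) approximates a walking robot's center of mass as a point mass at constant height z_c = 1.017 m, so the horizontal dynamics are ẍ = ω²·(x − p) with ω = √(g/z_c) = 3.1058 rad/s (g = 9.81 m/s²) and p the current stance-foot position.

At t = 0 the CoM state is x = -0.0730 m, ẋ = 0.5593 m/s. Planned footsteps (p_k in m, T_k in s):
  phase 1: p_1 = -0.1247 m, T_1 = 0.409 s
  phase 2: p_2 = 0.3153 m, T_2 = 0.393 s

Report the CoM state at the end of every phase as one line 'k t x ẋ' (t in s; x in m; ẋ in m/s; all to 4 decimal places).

1 0.4090 0.2701 1.3380
2 0.8020 0.8984 2.2474

phase 1: p=-0.1247, T=0.409, ωT=1.270272, cosh=1.921289, sinh=1.640533; start (x,ẋ)=(-0.073000, 0.559300) → end (x,ẋ)=(0.270062, 1.337997)
phase 2: p=0.3153, T=0.393, ωT=1.220579, cosh=1.842105, sinh=1.547046; start (x,ẋ)=(0.270062, 1.337997) → end (x,ẋ)=(0.898443, 2.247370)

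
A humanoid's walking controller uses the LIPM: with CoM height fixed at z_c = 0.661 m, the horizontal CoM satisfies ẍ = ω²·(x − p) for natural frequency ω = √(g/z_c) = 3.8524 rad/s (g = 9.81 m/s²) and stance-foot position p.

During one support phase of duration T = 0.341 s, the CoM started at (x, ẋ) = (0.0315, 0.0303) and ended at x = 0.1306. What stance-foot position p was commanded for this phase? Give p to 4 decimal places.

ωT = 3.8524·0.341 = 1.313668; cosh(ωT) = 1.994313, sinh(ωT) = 1.725481
x(T) = p + (x₀−p)·cosh(ωT) + (ẋ₀/ω)·sinh(ωT) ⇒ p·(1 − cosh) = x(T) − x₀·cosh − (ẋ₀/ω)·sinh
numerator   = 0.1306 − (0.0315)·1.994313 − (0.0303/3.8524)·1.725481 = 0.054208
denominator = 1 − 1.994313 = -0.994313
p = 0.054208 / -0.994313 = -0.0545

p = -0.0545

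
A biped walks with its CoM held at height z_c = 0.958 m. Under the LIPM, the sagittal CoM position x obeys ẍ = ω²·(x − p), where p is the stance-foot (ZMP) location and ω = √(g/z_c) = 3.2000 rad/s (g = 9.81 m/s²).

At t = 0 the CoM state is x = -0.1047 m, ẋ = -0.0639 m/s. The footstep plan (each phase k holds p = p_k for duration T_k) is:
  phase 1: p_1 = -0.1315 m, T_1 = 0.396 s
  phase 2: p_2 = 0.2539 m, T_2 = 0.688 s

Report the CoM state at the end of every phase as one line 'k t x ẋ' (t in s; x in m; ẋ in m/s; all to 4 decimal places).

phase 1: p=-0.1315, T=0.396, ωT=1.267200, cosh=1.916258, sinh=1.634639; start (x,ẋ)=(-0.104700, -0.063900) → end (x,ẋ)=(-0.112786, 0.017738)
phase 2: p=0.2539, T=0.688, ωT=2.201600, cosh=4.575046, sinh=4.464420; start (x,ẋ)=(-0.112786, 0.017738) → end (x,ẋ)=(-1.398959, -5.157377)

1 0.3960 -0.1128 0.0177
2 1.0840 -1.3990 -5.1574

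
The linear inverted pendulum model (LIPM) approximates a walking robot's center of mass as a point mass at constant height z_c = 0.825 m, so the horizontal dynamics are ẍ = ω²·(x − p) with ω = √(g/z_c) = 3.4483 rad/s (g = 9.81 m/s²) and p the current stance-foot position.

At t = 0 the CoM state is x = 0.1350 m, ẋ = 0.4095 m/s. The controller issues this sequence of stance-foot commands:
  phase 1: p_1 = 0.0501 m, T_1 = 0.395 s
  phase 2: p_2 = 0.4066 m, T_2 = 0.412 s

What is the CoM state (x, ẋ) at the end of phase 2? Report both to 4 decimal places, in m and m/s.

x = 1.2705, ẋ = 3.2830

phase 1: p=0.0501, T=0.395, ωT=1.362079, cosh=2.080214, sinh=1.824086; start (x,ẋ)=(0.135000, 0.409500) → end (x,ẋ)=(0.443328, 1.385868)
phase 2: p=0.4066, T=0.412, ωT=1.420700, cosh=2.190780, sinh=1.949235; start (x,ẋ)=(0.443328, 1.385868) → end (x,ẋ)=(1.270459, 3.283002)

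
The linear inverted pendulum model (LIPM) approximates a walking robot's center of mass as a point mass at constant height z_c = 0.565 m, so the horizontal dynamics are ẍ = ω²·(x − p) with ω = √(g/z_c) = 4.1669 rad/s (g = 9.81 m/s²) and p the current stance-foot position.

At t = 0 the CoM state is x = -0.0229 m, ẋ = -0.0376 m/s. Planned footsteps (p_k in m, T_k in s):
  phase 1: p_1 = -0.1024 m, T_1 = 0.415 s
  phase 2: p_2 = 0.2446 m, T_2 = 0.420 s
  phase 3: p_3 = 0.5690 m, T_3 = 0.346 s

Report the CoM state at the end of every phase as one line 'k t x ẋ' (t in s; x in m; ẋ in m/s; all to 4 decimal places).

1 0.4150 0.1041 0.7949
2 0.8350 0.3604 0.7224
3 1.1810 0.4493 -0.1223

phase 1: p=-0.1024, T=0.415, ωT=1.729263, cosh=2.906958, sinh=2.729543; start (x,ẋ)=(-0.022900, -0.037600) → end (x,ẋ)=(0.104073, 0.794910)
phase 2: p=0.2446, T=0.420, ωT=1.750098, cosh=2.964462, sinh=2.790705; start (x,ẋ)=(0.104073, 0.794910) → end (x,ẋ)=(0.360390, 0.722352)
phase 3: p=0.5690, T=0.346, ωT=1.441747, cosh=2.232296, sinh=1.995782; start (x,ẋ)=(0.360390, 0.722352) → end (x,ẋ)=(0.449299, -0.122344)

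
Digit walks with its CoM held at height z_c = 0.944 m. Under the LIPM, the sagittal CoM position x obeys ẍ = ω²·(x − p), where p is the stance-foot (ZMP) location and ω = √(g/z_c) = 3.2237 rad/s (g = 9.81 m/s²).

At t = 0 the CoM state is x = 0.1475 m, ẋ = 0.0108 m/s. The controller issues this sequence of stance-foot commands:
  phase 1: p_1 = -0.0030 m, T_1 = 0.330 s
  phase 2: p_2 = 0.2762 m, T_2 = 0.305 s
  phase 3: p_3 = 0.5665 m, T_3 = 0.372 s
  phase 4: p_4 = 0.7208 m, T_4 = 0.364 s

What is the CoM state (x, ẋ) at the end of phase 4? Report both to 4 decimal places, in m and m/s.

phase 1: p=-0.0030, T=0.330, ωT=1.063821, cosh=1.621278, sinh=1.276143; start (x,ẋ)=(0.147500, 0.010800) → end (x,ẋ)=(0.245278, 0.636652)
phase 2: p=0.2762, T=0.305, ωT=0.983228, cosh=1.523587, sinh=1.149485; start (x,ẋ)=(0.245278, 0.636652) → end (x,ẋ)=(0.456100, 0.855409)
phase 3: p=0.5665, T=0.372, ωT=1.199216, cosh=1.809473, sinh=1.508043; start (x,ẋ)=(0.456100, 0.855409) → end (x,ẋ)=(0.766894, 1.011134)
phase 4: p=0.7208, T=0.364, ωT=1.173427, cosh=1.771179, sinh=1.461874; start (x,ẋ)=(0.766894, 1.011134) → end (x,ẋ)=(1.260966, 2.008123)

x = 1.2610, ẋ = 2.0081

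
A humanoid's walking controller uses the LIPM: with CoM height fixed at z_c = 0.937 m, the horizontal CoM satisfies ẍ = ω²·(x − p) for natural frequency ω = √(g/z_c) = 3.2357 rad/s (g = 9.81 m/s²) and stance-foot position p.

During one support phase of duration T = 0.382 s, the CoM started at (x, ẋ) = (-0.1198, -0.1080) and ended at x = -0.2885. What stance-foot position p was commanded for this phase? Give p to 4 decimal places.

ωT = 3.2357·0.382 = 1.236037; cosh(ωT) = 1.866240, sinh(ωT) = 1.575707
x(T) = p + (x₀−p)·cosh(ωT) + (ẋ₀/ω)·sinh(ωT) ⇒ p·(1 − cosh) = x(T) − x₀·cosh − (ẋ₀/ω)·sinh
numerator   = -0.2885 − (-0.1198)·1.866240 − (-0.1080/3.2357)·1.575707 = -0.012331
denominator = 1 − 1.866240 = -0.866240
p = -0.012331 / -0.866240 = 0.0142

p = 0.0142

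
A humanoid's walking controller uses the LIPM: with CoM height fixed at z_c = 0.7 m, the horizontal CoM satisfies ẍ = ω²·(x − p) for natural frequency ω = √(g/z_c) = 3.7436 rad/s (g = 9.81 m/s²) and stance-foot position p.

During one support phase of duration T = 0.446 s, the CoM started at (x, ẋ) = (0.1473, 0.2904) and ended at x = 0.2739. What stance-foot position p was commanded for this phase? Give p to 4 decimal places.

ωT = 3.7436·0.446 = 1.669646; cosh(ωT) = 2.749300, sinh(ωT) = 2.560986
x(T) = p + (x₀−p)·cosh(ωT) + (ẋ₀/ω)·sinh(ωT) ⇒ p·(1 − cosh) = x(T) − x₀·cosh − (ẋ₀/ω)·sinh
numerator   = 0.2739 − (0.1473)·2.749300 − (0.2904/3.7436)·2.560986 = -0.329734
denominator = 1 − 2.749300 = -1.749300
p = -0.329734 / -1.749300 = 0.1885

p = 0.1885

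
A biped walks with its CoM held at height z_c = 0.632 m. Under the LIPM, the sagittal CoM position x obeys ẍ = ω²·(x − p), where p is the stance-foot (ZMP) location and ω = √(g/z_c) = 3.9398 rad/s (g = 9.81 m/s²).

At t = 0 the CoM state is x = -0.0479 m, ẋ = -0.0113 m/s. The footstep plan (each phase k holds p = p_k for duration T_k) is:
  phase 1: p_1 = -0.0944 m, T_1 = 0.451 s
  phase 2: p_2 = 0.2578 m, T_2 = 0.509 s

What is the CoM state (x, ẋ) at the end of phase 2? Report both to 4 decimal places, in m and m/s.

x = -0.1155, ẋ = -1.2886

phase 1: p=-0.0944, T=0.451, ωT=1.776850, cosh=3.040188, sinh=2.871018; start (x,ẋ)=(-0.047900, -0.011300) → end (x,ẋ)=(0.038734, 0.491618)
phase 2: p=0.2578, T=0.509, ωT=2.005358, cosh=3.781683, sinh=3.647071; start (x,ẋ)=(0.038734, 0.491618) → end (x,ẋ)=(-0.115547, -1.288553)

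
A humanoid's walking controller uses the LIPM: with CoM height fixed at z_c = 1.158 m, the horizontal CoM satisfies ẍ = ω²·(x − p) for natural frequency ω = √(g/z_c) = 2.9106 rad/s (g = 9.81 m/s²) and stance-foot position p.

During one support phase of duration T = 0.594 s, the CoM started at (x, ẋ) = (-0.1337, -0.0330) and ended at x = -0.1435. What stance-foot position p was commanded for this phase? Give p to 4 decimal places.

p = -0.1448

ωT = 2.9106·0.594 = 1.728896; cosh(ωT) = 2.905956, sinh(ωT) = 2.728476
x(T) = p + (x₀−p)·cosh(ωT) + (ẋ₀/ω)·sinh(ωT) ⇒ p·(1 − cosh) = x(T) − x₀·cosh − (ẋ₀/ω)·sinh
numerator   = -0.1435 − (-0.1337)·2.905956 − (-0.0330/2.9106)·2.728476 = 0.275961
denominator = 1 − 2.905956 = -1.905956
p = 0.275961 / -1.905956 = -0.1448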